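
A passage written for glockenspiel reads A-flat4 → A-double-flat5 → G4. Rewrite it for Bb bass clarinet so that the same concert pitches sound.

First find concert pitch: the glockenspiel sounds a perfect fifteenth above written, so A-flat4 A-double-flat5 G4 sounds Ab6 Abb7 G6.
Then write for Bb bass clarinet: it sounds a major ninth below written, so the part must be a major ninth above concert.
Ab6 → Bb7
Abb7 → Bbb8
G6 → A7

Bb7 Bbb8 A7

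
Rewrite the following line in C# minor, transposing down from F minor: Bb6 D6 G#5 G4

F minor to C# minor down is a diminished fourth, so every note moves down by that interval.
Bb6 to F#6
D6 to A#5
G#5 to D##5
G4 to D#4

F#6 A#5 D##5 D#4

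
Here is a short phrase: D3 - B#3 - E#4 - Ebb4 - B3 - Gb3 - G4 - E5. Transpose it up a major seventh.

C#4 A##4 D##5 Db5 A#4 F4 F#5 D#6

D3 up a major seventh is C#4.
B#3 up a major seventh is A##4.
A major seventh up from E#4 gives D##5.
Ebb4: a seventh up reaches D, and 11 semitones makes it Db5.
B3: a seventh up reaches A, and 11 semitones makes it A#4.
Gb3 up a major seventh is F4.
A major seventh up from G4 gives F#5.
E5: a seventh up reaches D, and 11 semitones makes it D#6.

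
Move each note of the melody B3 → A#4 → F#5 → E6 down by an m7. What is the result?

C#3 B#3 G#4 F#5

B3 down a minor seventh is C#3.
A#4 down a minor seventh is B#3.
F#5 down a minor seventh is G#4.
E6 down a minor seventh is F#5.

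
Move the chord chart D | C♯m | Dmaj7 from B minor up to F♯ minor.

B minor up to F♯ minor is a perfect fifth; each chord root moves by that interval while the quality stays the same.
D: root D up a perfect fifth → A, giving A.
C♯m: root C♯ up a perfect fifth → G#, giving G#m.
Dmaj7: root D up a perfect fifth → A, giving Amaj7.

A G#m Amaj7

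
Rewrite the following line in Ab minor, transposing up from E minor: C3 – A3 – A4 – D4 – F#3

Fb3 Db4 Db5 Gb4 Bb3

E minor to Ab minor up is a diminished fourth, so every note moves up by that interval.
C3 → Fb3
A3 → Db4
A4 → Db5
D4 → Gb4
F#3 → Bb3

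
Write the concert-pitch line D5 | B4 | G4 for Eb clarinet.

B4 G#4 E4

The Eb clarinet sounds a minor third above written, so the written part must be a minor third below concert — transpose each note down.
D5 -> B4
B4 -> G#4
G4 -> E4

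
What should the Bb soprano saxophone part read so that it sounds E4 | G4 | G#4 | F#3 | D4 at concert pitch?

F#4 A4 A#4 G#3 E4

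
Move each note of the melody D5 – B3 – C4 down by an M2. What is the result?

D5: a second down reaches C, and 2 semitones makes it C5.
B3 down a major second is A3.
A major second down from C4 gives Bb3.

C5 A3 Bb3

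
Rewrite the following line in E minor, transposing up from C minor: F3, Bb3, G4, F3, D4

A3 D4 B4 A3 F#4

C minor to E minor up is a major third, so every note moves up by that interval.
F3 gives A3
Bb3 gives D4
G4 gives B4
F3 gives A3
D4 gives F#4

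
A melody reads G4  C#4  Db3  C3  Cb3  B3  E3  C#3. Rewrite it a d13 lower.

B#2 E##2 F#1 E#1 E1 D##2 G##1 E##1

G4 → B#2
C#4 → E##2
Db3 → F#1
C3 → E#1
Cb3 → E1
B3 → D##2
E3 → G##1
C#3 → E##1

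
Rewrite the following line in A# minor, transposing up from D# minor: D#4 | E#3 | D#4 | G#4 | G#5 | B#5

D# minor to A# minor up is a perfect fifth, so every note moves up by that interval.
D#4 -> A#4
E#3 -> B#3
D#4 -> A#4
G#4 -> D#5
G#5 -> D#6
B#5 -> F##6

A#4 B#3 A#4 D#5 D#6 F##6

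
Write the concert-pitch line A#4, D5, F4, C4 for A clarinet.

C#5 F5 Ab4 Eb4

Written C4 sounds as A3 on the A clarinet, so concert pitches are written a minor third up.
A#4 becomes C#5
D5 becomes F5
F4 becomes Ab4
C4 becomes Eb4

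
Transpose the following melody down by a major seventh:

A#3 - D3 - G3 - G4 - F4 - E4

A#3 to B2
D3 to Eb2
G3 to Ab2
G4 to Ab3
F4 to Gb3
E4 to F3

B2 Eb2 Ab2 Ab3 Gb3 F3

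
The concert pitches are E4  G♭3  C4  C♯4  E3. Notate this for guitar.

The guitar sounds a perfect octave below written, so the written part must be a perfect octave above concert — transpose each note up.
E4 → E5
Gb3 → Gb4
C4 → C5
C#4 → C#5
E3 → E4

E5 Gb4 C5 C#5 E4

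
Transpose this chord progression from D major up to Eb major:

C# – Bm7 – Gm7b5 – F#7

D major up to Eb major is a minor second; each chord root moves by that interval while the quality stays the same.
C#: root C# up a minor second → D, giving D.
Bm7: root B up a minor second → C, giving Cm7.
Gm7b5: root G up a minor second → Ab, giving Abm7b5.
F#7: root F# up a minor second → G, giving G7.

D Cm7 Abm7b5 G7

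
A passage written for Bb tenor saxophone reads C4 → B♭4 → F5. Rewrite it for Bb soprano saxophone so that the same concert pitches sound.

C3 Bb3 F4

First find concert pitch: the Bb tenor saxophone sounds a major ninth below written, so C4 B♭4 F5 sounds Bb2 Ab3 Eb4.
Then write for Bb soprano saxophone: it sounds a major second below written, so the part must be a major second above concert.
Bb2 → C3
Ab3 → Bb3
Eb4 → F4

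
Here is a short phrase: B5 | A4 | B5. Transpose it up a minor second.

B5 gives C6
A4 gives Bb4
B5 gives C6

C6 Bb4 C6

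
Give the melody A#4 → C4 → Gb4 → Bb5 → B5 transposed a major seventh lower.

B3 Db3 Abb3 Cb5 C5

A#4 -> B3
C4 -> Db3
Gb4 -> Abb3
Bb5 -> Cb5
B5 -> C5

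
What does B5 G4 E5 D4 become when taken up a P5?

A perfect fifth up from B5 gives F#6.
G4: a fifth up reaches D, and 7 semitones makes it D5.
A perfect fifth up from E5 gives B5.
D4 up a perfect fifth is A4.

F#6 D5 B5 A4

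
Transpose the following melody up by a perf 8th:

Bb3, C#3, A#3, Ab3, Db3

Bb4 C#4 A#4 Ab4 Db4

A perfect octave up from Bb3 gives Bb4.
C#3 up a perfect octave is C#4.
A#3 up a perfect octave is A#4.
A perfect octave up from Ab3 gives Ab4.
Db3: an octave up reaches D, and 12 semitones makes it Db4.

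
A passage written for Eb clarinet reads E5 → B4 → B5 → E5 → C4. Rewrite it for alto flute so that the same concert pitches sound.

C6 G5 G6 C6 Ab4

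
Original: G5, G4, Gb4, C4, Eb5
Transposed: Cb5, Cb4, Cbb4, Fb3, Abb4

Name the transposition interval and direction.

down an augmented fifth

From G5 to Cb5 is 5 letter names — a fifth of some quality.
Cb5 to G5 is 8 semitones, which makes it an augmented fifth; the second version is lower, so the direction is down.
Checking another pair — Eb5 → Abb4 — gives the same interval.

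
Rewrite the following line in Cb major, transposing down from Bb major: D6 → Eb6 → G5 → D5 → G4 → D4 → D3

Eb5 Fb5 Ab4 Eb4 Ab3 Eb3 Eb2

From Bb down to Cb is a major seventh; apply that to each pitch.
D6 to Eb5
Eb6 to Fb5
G5 to Ab4
D5 to Eb4
G4 to Ab3
D4 to Eb3
D3 to Eb2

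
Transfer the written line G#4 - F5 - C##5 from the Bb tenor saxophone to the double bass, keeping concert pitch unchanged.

First find concert pitch: the Bb tenor saxophone sounds a major ninth below written, so G#4 F5 C##5 sounds F#3 Eb4 B#3.
Then write for double bass: it sounds a perfect octave below written, so the part must be a perfect octave above concert.
F#3 → F#4
Eb4 → Eb5
B#3 → B#4

F#4 Eb5 B#4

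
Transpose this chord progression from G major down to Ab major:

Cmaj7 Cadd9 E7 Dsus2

G major down to Ab major is a major seventh; each chord root moves by that interval while the quality stays the same.
Cmaj7: root C down a major seventh → Db, giving Dbmaj7.
Cadd9: root C down a major seventh → Db, giving Dbadd9.
E7: root E down a major seventh → F, giving F7.
Dsus2: root D down a major seventh → Eb, giving Ebsus2.

Dbmaj7 Dbadd9 F7 Ebsus2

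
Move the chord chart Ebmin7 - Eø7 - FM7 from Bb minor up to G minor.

Bb minor up to G minor is a major sixth; each chord root moves by that interval while the quality stays the same.
Ebmin7: root Eb up a major sixth → C, giving Cmin7.
Eø7: root E up a major sixth → C#, giving C#ø7.
FM7: root F up a major sixth → D, giving DM7.

Cmin7 C#ø7 DM7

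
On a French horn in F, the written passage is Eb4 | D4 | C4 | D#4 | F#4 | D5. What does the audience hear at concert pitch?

Ab3 G3 F3 G#3 B3 G4

Written C4 on the French horn in F sounds as F3, a perfect fifth lower; apply that shift to every note.
Eb4 gives Ab3
D4 gives G3
C4 gives F3
D#4 gives G#3
F#4 gives B3
D5 gives G4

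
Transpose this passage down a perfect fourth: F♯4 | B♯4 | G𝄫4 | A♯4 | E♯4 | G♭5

C#4 F##4 Dbb4 E#4 B#3 Db5

A perfect fourth down from F#4 gives C#4.
B#4 down a perfect fourth is F##4.
Gbb4 down a perfect fourth is Dbb4.
A#4 down a perfect fourth is E#4.
A perfect fourth down from E#4 gives B#3.
A perfect fourth down from Gb5 gives Db5.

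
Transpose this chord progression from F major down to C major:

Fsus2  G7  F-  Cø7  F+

Csus2 D7 C- Gø7 C+

F major down to C major is a perfect fourth; each chord root moves by that interval while the quality stays the same.
Fsus2: root F down a perfect fourth → C, giving Csus2.
G7: root G down a perfect fourth → D, giving D7.
F-: root F down a perfect fourth → C, giving C-.
Cø7: root C down a perfect fourth → G, giving Gø7.
F+: root F down a perfect fourth → C, giving C+.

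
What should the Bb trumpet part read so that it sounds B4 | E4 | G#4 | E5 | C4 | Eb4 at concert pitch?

C#5 F#4 A#4 F#5 D4 F4

The Bb trumpet sounds a major second below written, so the written part must be a major second above concert — transpose each note up.
B4 becomes C#5
E4 becomes F#4
G#4 becomes A#4
E5 becomes F#5
C4 becomes D4
Eb4 becomes F4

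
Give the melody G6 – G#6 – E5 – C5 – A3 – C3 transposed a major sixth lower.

Bb5 B5 G4 Eb4 C3 Eb2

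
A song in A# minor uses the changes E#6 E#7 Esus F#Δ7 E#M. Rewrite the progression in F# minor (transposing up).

C#6 C#7 Csus DΔ7 C#M

A# minor up to F# minor is a minor sixth; each chord root moves by that interval while the quality stays the same.
E#6: root E# up a minor sixth → C#, giving C#6.
E#7: root E# up a minor sixth → C#, giving C#7.
Esus: root E up a minor sixth → C, giving Csus.
F#Δ7: root F# up a minor sixth → D, giving DΔ7.
E#M: root E# up a minor sixth → C#, giving C#M.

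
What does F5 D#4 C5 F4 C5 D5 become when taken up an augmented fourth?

B5 G##4 F#5 B4 F#5 G#5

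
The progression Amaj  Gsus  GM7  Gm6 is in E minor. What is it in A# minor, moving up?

D#maj C#sus C#M7 C#m6

E minor up to A# minor is an augmented fourth; each chord root moves by that interval while the quality stays the same.
Amaj: root A up an augmented fourth → D#, giving D#maj.
Gsus: root G up an augmented fourth → C#, giving C#sus.
GM7: root G up an augmented fourth → C#, giving C#M7.
Gm6: root G up an augmented fourth → C#, giving C#m6.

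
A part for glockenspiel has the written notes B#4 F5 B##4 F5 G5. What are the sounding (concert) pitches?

B#6 F7 B##6 F7 G7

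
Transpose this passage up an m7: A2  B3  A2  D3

A2 gives G3
B3 gives A4
A2 gives G3
D3 gives C4

G3 A4 G3 C4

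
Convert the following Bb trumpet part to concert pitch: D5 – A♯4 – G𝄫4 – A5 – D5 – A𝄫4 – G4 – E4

The Bb trumpet sounds a major second below written, so transpose each written note down a major second.
D5 becomes C5
A#4 becomes G#4
Gbb4 becomes Fbb4
A5 becomes G5
D5 becomes C5
Abb4 becomes Gbb4
G4 becomes F4
E4 becomes D4

C5 G#4 Fbb4 G5 C5 Gbb4 F4 D4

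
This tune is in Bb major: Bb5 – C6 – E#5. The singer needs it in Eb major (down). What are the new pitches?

From Bb down to Eb is a perfect fifth; apply that to each pitch.
Bb5 -> Eb5
C6 -> F5
E#5 -> A#4

Eb5 F5 A#4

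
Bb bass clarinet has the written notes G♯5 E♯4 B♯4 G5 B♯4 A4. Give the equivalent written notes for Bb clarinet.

G#4 E#3 B#3 G4 B#3 A3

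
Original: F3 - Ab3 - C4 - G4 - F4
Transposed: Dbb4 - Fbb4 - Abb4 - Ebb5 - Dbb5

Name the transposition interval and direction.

up a diminished sixth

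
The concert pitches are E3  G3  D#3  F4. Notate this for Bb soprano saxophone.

F#3 A3 E#3 G4

The Bb soprano saxophone sounds a major second below written, so the written part must be a major second above concert — transpose each note up.
E3 -> F#3
G3 -> A3
D#3 -> E#3
F4 -> G4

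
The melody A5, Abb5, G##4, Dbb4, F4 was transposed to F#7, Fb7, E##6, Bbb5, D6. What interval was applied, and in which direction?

up a major thirteenth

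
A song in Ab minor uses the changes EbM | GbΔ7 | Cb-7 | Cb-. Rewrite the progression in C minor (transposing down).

Ab minor down to C minor is a minor sixth; each chord root moves by that interval while the quality stays the same.
EbM: root Eb down a minor sixth → G, giving GM.
GbΔ7: root Gb down a minor sixth → Bb, giving BbΔ7.
Cb-7: root Cb down a minor sixth → Eb, giving Eb-7.
Cb-: root Cb down a minor sixth → Eb, giving Eb-.

GM BbΔ7 Eb-7 Eb-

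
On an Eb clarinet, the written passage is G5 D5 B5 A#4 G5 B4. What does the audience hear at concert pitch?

Bb5 F5 D6 C#5 Bb5 D5

The Eb clarinet sounds a minor third above written, so transpose each written note up a minor third.
G5 -> Bb5
D5 -> F5
B5 -> D6
A#4 -> C#5
G5 -> Bb5
B4 -> D5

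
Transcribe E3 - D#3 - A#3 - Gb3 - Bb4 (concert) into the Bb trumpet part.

The Bb trumpet sounds a major second below written, so the written part must be a major second above concert — transpose each note up.
E3 becomes F#3
D#3 becomes E#3
A#3 becomes B#3
Gb3 becomes Ab3
Bb4 becomes C5

F#3 E#3 B#3 Ab3 C5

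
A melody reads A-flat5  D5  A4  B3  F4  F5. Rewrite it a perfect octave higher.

Ab5 → Ab6
D5 → D6
A4 → A5
B3 → B4
F4 → F5
F5 → F6

Ab6 D6 A5 B4 F5 F6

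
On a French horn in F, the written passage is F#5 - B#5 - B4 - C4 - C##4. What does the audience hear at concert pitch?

B4 E#5 E4 F3 F##3

The French horn in F sounds a perfect fifth below written, so transpose each written note down a perfect fifth.
F#5 → B4
B#5 → E#5
B4 → E4
C4 → F3
C##4 → F##3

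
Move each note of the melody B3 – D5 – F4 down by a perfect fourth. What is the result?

F#3 A4 C4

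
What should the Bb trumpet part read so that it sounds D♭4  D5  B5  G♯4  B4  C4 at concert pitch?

The Bb trumpet sounds a major second below written, so the written part must be a major second above concert — transpose each note up.
Db4 -> Eb4
D5 -> E5
B5 -> C#6
G#4 -> A#4
B4 -> C#5
C4 -> D4

Eb4 E5 C#6 A#4 C#5 D4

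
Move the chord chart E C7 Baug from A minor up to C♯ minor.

A minor up to C♯ minor is a major third; each chord root moves by that interval while the quality stays the same.
E: root E up a major third → G#, giving G#.
C7: root C up a major third → E, giving E7.
Baug: root B up a major third → D#, giving D#aug.

G# E7 D#aug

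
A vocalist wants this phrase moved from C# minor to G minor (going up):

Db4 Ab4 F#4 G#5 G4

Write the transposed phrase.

C# minor to G minor up is a diminished fifth, so every note moves up by that interval.
Db4 -> Abb4
Ab4 -> Ebb5
F#4 -> C5
G#5 -> D6
G4 -> Db5

Abb4 Ebb5 C5 D6 Db5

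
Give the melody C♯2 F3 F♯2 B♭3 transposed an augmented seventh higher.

C#2 up an augmented seventh is B##2.
F3: a seventh up reaches E, and 12 semitones makes it E#4.
F#2: a seventh up reaches E, and 12 semitones makes it E##3.
Bb3 up an augmented seventh is A#4.

B##2 E#4 E##3 A#4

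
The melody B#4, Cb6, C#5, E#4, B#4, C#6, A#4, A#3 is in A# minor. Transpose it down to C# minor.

D#4 Ebb5 E4 G#3 D#4 E5 C#4 C#3

A# minor to C# minor down is a major sixth, so every note moves down by that interval.
B#4 to D#4
Cb6 to Ebb5
C#5 to E4
E#4 to G#3
B#4 to D#4
C#6 to E5
A#4 to C#4
A#3 to C#3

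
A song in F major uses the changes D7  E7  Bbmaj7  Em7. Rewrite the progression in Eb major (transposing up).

F major up to Eb major is a minor seventh; each chord root moves by that interval while the quality stays the same.
D7: root D up a minor seventh → C, giving C7.
E7: root E up a minor seventh → D, giving D7.
Bbmaj7: root Bb up a minor seventh → Ab, giving Abmaj7.
Em7: root E up a minor seventh → D, giving Dm7.

C7 D7 Abmaj7 Dm7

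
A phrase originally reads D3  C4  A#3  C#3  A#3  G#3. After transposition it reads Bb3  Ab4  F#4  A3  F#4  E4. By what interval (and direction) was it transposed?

Take the first pair: D3 → Bb3. D to B spans 6 letter names, so the interval is some kind of sixth.
D3 to Bb3 is 8 semitones, which makes it a minor sixth; the second version is higher, so the direction is up.
Checking another pair — G#3 → E4 — gives the same interval.

up a minor sixth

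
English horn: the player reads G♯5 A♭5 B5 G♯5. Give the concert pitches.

C#5 Db5 E5 C#5

The English horn sounds a perfect fifth below written, so transpose each written note down a perfect fifth.
G#5 → C#5
Ab5 → Db5
B5 → E5
G#5 → C#5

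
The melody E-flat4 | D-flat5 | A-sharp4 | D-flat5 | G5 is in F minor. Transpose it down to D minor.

C4 Bb4 F##4 Bb4 E5

F minor to D minor down is a minor third, so every note moves down by that interval.
Eb4 to C4
Db5 to Bb4
A#4 to F##4
Db5 to Bb4
G5 to E5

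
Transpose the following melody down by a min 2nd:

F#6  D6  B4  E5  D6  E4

F#6 to E#6
D6 to C#6
B4 to A#4
E5 to D#5
D6 to C#6
E4 to D#4

E#6 C#6 A#4 D#5 C#6 D#4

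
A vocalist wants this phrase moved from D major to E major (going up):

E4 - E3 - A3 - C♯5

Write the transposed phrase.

F#4 F#3 B3 D#5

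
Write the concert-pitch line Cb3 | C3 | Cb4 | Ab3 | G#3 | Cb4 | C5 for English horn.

Gb3 G3 Gb4 Eb4 D#4 Gb4 G5

Written C4 sounds as F3 on the English horn, so concert pitches are written a perfect fifth up.
Cb3 gives Gb3
C3 gives G3
Cb4 gives Gb4
Ab3 gives Eb4
G#3 gives D#4
Cb4 gives Gb4
C5 gives G5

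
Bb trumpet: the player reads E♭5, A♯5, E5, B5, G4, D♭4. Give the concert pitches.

The Bb trumpet sounds a major second below written, so transpose each written note down a major second.
Eb5 gives Db5
A#5 gives G#5
E5 gives D5
B5 gives A5
G4 gives F4
Db4 gives Cb4

Db5 G#5 D5 A5 F4 Cb4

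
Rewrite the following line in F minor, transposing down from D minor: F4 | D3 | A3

From D down to F is a major sixth; apply that to each pitch.
F4 to Ab3
D3 to F2
A3 to C3

Ab3 F2 C3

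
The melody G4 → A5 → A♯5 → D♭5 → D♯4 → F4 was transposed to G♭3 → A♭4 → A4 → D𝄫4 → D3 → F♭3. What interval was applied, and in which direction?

down an augmented octave

From G4 to Gb3 is 8 letter names — an octave of some quality.
Gb3 to G4 is 13 semitones, which makes it an augmented octave; the second version is lower, so the direction is down.
Checking another pair — F4 → Fb3 — gives the same interval.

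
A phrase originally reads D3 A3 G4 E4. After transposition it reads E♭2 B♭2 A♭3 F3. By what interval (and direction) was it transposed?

From D3 to Eb2 is 7 letter names — a seventh of some quality.
Eb2 to D3 is 11 semitones, which makes it a major seventh; the second version is lower, so the direction is down.
Checking another pair — E4 → F3 — gives the same interval.

down a major seventh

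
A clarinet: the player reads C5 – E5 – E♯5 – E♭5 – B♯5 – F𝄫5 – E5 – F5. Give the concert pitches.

The A clarinet sounds a minor third below written, so transpose each written note down a minor third.
C5 gives A4
E5 gives C#5
E#5 gives C##5
Eb5 gives C5
B#5 gives G##5
Fbb5 gives Dbb5
E5 gives C#5
F5 gives D5

A4 C#5 C##5 C5 G##5 Dbb5 C#5 D5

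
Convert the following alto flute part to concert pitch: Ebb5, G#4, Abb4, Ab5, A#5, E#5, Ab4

Written C4 on the alto flute sounds as G3, a perfect fourth lower; apply that shift to every note.
Ebb5 to Bbb4
G#4 to D#4
Abb4 to Ebb4
Ab5 to Eb5
A#5 to E#5
E#5 to B#4
Ab4 to Eb4

Bbb4 D#4 Ebb4 Eb5 E#5 B#4 Eb4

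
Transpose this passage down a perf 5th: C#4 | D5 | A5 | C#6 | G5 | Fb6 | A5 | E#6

F#3 G4 D5 F#5 C5 Bbb5 D5 A#5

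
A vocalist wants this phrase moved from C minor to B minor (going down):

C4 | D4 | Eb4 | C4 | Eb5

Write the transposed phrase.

B3 C#4 D4 B3 D5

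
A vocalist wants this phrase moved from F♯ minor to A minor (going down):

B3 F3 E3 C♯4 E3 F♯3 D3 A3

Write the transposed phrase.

D3 Ab2 G2 E3 G2 A2 F2 C3

From F♯ down to A is a major sixth; apply that to each pitch.
B3 gives D3
F3 gives Ab2
E3 gives G2
C#4 gives E3
E3 gives G2
F#3 gives A2
D3 gives F2
A3 gives C3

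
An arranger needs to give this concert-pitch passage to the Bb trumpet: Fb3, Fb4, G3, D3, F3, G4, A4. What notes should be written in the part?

Gb3 Gb4 A3 E3 G3 A4 B4

Written C4 sounds as Bb3 on the Bb trumpet, so concert pitches are written a major second up.
Fb3 gives Gb3
Fb4 gives Gb4
G3 gives A3
D3 gives E3
F3 gives G3
G4 gives A4
A4 gives B4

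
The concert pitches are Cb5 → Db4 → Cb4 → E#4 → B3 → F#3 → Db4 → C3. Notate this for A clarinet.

Ebb5 Fb4 Ebb4 G#4 D4 A3 Fb4 Eb3

The A clarinet sounds a minor third below written, so the written part must be a minor third above concert — transpose each note up.
Cb5 gives Ebb5
Db4 gives Fb4
Cb4 gives Ebb4
E#4 gives G#4
B3 gives D4
F#3 gives A3
Db4 gives Fb4
C3 gives Eb3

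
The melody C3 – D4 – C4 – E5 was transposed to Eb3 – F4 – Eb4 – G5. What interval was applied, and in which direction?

From C3 to Eb3 is 3 letter names — a third of some quality.
C3 to Eb3 is 3 semitones, which makes it a minor third; the second version is higher, so the direction is up.
Checking another pair — E5 → G5 — gives the same interval.

up a minor third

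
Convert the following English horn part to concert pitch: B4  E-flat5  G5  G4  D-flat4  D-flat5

Written C4 on the English horn sounds as F3, a perfect fifth lower; apply that shift to every note.
B4 → E4
Eb5 → Ab4
G5 → C5
G4 → C4
Db4 → Gb3
Db5 → Gb4

E4 Ab4 C5 C4 Gb3 Gb4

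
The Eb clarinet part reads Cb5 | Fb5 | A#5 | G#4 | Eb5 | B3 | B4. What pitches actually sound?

Ebb5 Abb5 C#6 B4 Gb5 D4 D5

Written C4 on the Eb clarinet sounds as Eb4, a minor third higher; apply that shift to every note.
Cb5 gives Ebb5
Fb5 gives Abb5
A#5 gives C#6
G#4 gives B4
Eb5 gives Gb5
B3 gives D4
B4 gives D5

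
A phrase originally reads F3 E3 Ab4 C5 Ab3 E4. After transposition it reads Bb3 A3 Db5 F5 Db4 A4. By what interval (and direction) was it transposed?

up a perfect fourth

From F3 to Bb3 is 4 letter names — a fourth of some quality.
F3 to Bb3 is 5 semitones, which makes it a perfect fourth; the second version is higher, so the direction is up.
Checking another pair — E4 → A4 — gives the same interval.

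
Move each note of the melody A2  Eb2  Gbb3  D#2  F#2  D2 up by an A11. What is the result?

D#4 A3 Cb5 G##3 B#3 G#3

A2: an eleventh up reaches D, and 18 semitones makes it D#4.
Eb2: an eleventh up reaches A, and 18 semitones makes it A3.
Gbb3 up an augmented eleventh is Cb5.
D#2 up an augmented eleventh is G##3.
F#2: an eleventh up reaches B, and 18 semitones makes it B#3.
An augmented eleventh up from D2 gives G#3.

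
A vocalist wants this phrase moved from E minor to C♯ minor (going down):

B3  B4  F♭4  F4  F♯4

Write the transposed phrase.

G#3 G#4 Db4 D4 D#4

E minor to C♯ minor down is a minor third, so every note moves down by that interval.
B3 -> G#3
B4 -> G#4
Fb4 -> Db4
F4 -> D4
F#4 -> D#4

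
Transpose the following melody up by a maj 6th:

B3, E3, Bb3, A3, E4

B3 -> G#4
E3 -> C#4
Bb3 -> G4
A3 -> F#4
E4 -> C#5

G#4 C#4 G4 F#4 C#5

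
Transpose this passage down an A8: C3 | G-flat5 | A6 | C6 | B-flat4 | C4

Cb2 Gbb4 Ab5 Cb5 Bbb3 Cb3

C3 down an augmented octave is Cb2.
An augmented octave down from Gb5 gives Gbb4.
A6 down an augmented octave is Ab5.
C6: an octave down reaches C, and 13 semitones makes it Cb5.
An augmented octave down from Bb4 gives Bbb3.
An augmented octave down from C4 gives Cb3.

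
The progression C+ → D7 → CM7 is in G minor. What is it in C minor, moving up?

F+ G7 FM7

G minor up to C minor is a perfect fourth; each chord root moves by that interval while the quality stays the same.
C+: root C up a perfect fourth → F, giving F+.
D7: root D up a perfect fourth → G, giving G7.
CM7: root C up a perfect fourth → F, giving FM7.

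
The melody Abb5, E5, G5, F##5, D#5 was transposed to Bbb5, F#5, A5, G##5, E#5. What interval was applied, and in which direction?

up a major second

Take the first pair: Abb5 → Bbb5. A to B spans 2 letter names, so the interval is some kind of second.
Abb5 to Bbb5 is 2 semitones, which makes it a major second; the second version is higher, so the direction is up.
Checking another pair — D#5 → E#5 — gives the same interval.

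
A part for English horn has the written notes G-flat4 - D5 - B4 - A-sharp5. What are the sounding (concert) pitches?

Written C4 on the English horn sounds as F3, a perfect fifth lower; apply that shift to every note.
Gb4 gives Cb4
D5 gives G4
B4 gives E4
A#5 gives D#5

Cb4 G4 E4 D#5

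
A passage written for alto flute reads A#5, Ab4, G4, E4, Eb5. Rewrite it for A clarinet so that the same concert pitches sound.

G#5 Gb4 F4 D4 Db5

First find concert pitch: the alto flute sounds a perfect fourth below written, so A#5 Ab4 G4 E4 Eb5 sounds E#5 Eb4 D4 B3 Bb4.
Then write for A clarinet: it sounds a minor third below written, so the part must be a minor third above concert.
E#5 → G#5
Eb4 → Gb4
D4 → F4
B3 → D4
Bb4 → Db5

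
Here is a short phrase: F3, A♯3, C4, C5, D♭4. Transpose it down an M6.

F3 becomes Ab2
A#3 becomes C#3
C4 becomes Eb3
C5 becomes Eb4
Db4 becomes Fb3

Ab2 C#3 Eb3 Eb4 Fb3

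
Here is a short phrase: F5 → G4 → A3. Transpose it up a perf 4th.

F5 -> Bb5
G4 -> C5
A3 -> D4

Bb5 C5 D4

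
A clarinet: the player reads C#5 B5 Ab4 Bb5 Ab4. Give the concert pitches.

A#4 G#5 F4 G5 F4

Written C4 on the A clarinet sounds as A3, a minor third lower; apply that shift to every note.
C#5 becomes A#4
B5 becomes G#5
Ab4 becomes F4
Bb5 becomes G5
Ab4 becomes F4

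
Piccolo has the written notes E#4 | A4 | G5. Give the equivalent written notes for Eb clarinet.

C##5 F#5 E6

First find concert pitch: the piccolo sounds a perfect octave above written, so E#4 A4 G5 sounds E#5 A5 G6.
Then write for Eb clarinet: it sounds a minor third above written, so the part must be a minor third below concert.
E#5 → C##5
A5 → F#5
G6 → E6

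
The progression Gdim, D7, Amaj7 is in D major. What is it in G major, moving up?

Cdim G7 Dmaj7

D major up to G major is a perfect fourth; each chord root moves by that interval while the quality stays the same.
Gdim: root G up a perfect fourth → C, giving Cdim.
D7: root D up a perfect fourth → G, giving G7.
Amaj7: root A up a perfect fourth → D, giving Dmaj7.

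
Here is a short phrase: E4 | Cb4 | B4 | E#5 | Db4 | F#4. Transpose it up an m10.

G5 Ebb5 D6 G#6 Fb5 A5

A minor tenth up from E4 gives G5.
A minor tenth up from Cb4 gives Ebb5.
B4 up a minor tenth is D6.
E#5: a tenth up reaches G, and 15 semitones makes it G#6.
A minor tenth up from Db4 gives Fb5.
F#4: a tenth up reaches A, and 15 semitones makes it A5.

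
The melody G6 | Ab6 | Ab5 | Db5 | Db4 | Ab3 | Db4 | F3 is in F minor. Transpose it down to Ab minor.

Bb5 Cb6 Cb5 Fb4 Fb3 Cb3 Fb3 Ab2

From F down to Ab is a major sixth; apply that to each pitch.
G6 → Bb5
Ab6 → Cb6
Ab5 → Cb5
Db5 → Fb4
Db4 → Fb3
Ab3 → Cb3
Db4 → Fb3
F3 → Ab2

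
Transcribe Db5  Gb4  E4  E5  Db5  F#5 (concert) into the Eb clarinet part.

The Eb clarinet sounds a minor third above written, so the written part must be a minor third below concert — transpose each note down.
Db5 → Bb4
Gb4 → Eb4
E4 → C#4
E5 → C#5
Db5 → Bb4
F#5 → D#5

Bb4 Eb4 C#4 C#5 Bb4 D#5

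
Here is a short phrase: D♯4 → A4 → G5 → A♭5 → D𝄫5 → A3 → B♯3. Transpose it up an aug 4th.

G##4 D#5 C#6 D6 Gb5 D#4 E##4

D#4: a fourth up reaches G, and 6 semitones makes it G##4.
A4 up an augmented fourth is D#5.
G5 up an augmented fourth is C#6.
An augmented fourth up from Ab5 gives D6.
An augmented fourth up from Dbb5 gives Gb5.
A3: a fourth up reaches D, and 6 semitones makes it D#4.
An augmented fourth up from B#3 gives E##4.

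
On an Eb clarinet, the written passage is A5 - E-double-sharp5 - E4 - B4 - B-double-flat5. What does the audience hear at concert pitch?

The Eb clarinet sounds a minor third above written, so transpose each written note up a minor third.
A5 becomes C6
E##5 becomes G##5
E4 becomes G4
B4 becomes D5
Bbb5 becomes Dbb6

C6 G##5 G4 D5 Dbb6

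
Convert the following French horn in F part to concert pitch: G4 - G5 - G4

Written C4 on the French horn in F sounds as F3, a perfect fifth lower; apply that shift to every note.
G4 becomes C4
G5 becomes C5
G4 becomes C4

C4 C5 C4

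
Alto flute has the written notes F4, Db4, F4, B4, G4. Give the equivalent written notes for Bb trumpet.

D4 Bb3 D4 G#4 E4

First find concert pitch: the alto flute sounds a perfect fourth below written, so F4 Db4 F4 B4 G4 sounds C4 Ab3 C4 F#4 D4.
Then write for Bb trumpet: it sounds a major second below written, so the part must be a major second above concert.
C4 → D4
Ab3 → Bb3
C4 → D4
F#4 → G#4
D4 → E4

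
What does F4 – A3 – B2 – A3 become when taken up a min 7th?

Eb5 G4 A3 G4

F4 -> Eb5
A3 -> G4
B2 -> A3
A3 -> G4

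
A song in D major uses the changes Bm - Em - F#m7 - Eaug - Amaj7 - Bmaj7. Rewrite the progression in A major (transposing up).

F#m Bm C#m7 Baug Emaj7 F#maj7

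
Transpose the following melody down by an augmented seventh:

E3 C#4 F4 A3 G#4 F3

Fb2 Db3 Gbb3 Bbb2 Ab3 Gbb2

E3 → Fb2
C#4 → Db3
F4 → Gbb3
A3 → Bbb2
G#4 → Ab3
F3 → Gbb2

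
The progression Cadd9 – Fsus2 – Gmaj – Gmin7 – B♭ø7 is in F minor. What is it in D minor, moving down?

Aadd9 Dsus2 Emaj Emin7 Gø7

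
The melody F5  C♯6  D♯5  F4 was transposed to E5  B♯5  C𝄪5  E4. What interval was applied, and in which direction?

down a minor second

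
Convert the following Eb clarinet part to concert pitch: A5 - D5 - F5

C6 F5 Ab5

The Eb clarinet sounds a minor third above written, so transpose each written note up a minor third.
A5 -> C6
D5 -> F5
F5 -> Ab5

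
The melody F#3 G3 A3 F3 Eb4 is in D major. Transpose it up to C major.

E4 F4 G4 Eb4 Db5

D major to C major up is a minor seventh, so every note moves up by that interval.
F#3 gives E4
G3 gives F4
A3 gives G4
F3 gives Eb4
Eb4 gives Db5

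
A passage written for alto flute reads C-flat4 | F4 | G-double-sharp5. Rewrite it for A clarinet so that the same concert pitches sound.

First find concert pitch: the alto flute sounds a perfect fourth below written, so C-flat4 F4 G-double-sharp5 sounds Gb3 C4 D##5.
Then write for A clarinet: it sounds a minor third below written, so the part must be a minor third above concert.
Gb3 → Bbb3
C4 → Eb4
D##5 → F##5

Bbb3 Eb4 F##5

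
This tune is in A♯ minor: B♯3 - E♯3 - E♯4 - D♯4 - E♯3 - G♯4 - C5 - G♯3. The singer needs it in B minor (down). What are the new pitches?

C#3 F#2 F#3 E3 F#2 A3 Db4 A2

From A♯ down to B is a major seventh; apply that to each pitch.
B#3 gives C#3
E#3 gives F#2
E#4 gives F#3
D#4 gives E3
E#3 gives F#2
G#4 gives A3
C5 gives Db4
G#3 gives A2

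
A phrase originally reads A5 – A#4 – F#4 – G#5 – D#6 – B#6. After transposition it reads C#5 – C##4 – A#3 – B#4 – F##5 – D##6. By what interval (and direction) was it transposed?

down a minor sixth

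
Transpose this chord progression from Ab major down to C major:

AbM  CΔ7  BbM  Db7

Ab major down to C major is a minor sixth; each chord root moves by that interval while the quality stays the same.
AbM: root Ab down a minor sixth → C, giving CM.
CΔ7: root C down a minor sixth → E, giving EΔ7.
BbM: root Bb down a minor sixth → D, giving DM.
Db7: root Db down a minor sixth → F, giving F7.

CM EΔ7 DM F7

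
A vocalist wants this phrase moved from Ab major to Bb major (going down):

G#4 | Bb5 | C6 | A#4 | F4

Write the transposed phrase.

A#3 C5 D5 B#3 G3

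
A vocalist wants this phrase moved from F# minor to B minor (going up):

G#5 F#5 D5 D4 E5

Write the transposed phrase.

From F# up to B is a perfect fourth; apply that to each pitch.
G#5 → C#6
F#5 → B5
D5 → G5
D4 → G4
E5 → A5

C#6 B5 G5 G4 A5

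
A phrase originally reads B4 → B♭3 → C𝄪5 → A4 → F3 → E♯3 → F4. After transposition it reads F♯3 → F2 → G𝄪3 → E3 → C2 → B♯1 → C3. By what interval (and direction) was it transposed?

From B4 to F#3 is 11 letter names — an eleventh of some quality.
F#3 to B4 is 17 semitones, which makes it a perfect eleventh; the second version is lower, so the direction is down.
Checking another pair — F4 → C3 — gives the same interval.

down a perfect eleventh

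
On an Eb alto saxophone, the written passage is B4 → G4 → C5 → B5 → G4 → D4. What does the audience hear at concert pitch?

D4 Bb3 Eb4 D5 Bb3 F3

The Eb alto saxophone sounds a major sixth below written, so transpose each written note down a major sixth.
B4 to D4
G4 to Bb3
C5 to Eb4
B5 to D5
G4 to Bb3
D4 to F3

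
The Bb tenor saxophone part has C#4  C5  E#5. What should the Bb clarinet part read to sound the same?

C#3 C4 E#4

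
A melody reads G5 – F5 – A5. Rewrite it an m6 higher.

Eb6 Db6 F6

A minor sixth up from G5 gives Eb6.
A minor sixth up from F5 gives Db6.
A5 up a minor sixth is F6.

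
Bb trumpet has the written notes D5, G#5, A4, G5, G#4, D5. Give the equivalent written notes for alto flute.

F5 B5 C5 Bb5 B4 F5

First find concert pitch: the Bb trumpet sounds a major second below written, so D5 G#5 A4 G5 G#4 D5 sounds C5 F#5 G4 F5 F#4 C5.
Then write for alto flute: it sounds a perfect fourth below written, so the part must be a perfect fourth above concert.
C5 → F5
F#5 → B5
G4 → C5
F5 → Bb5
F#4 → B4
C5 → F5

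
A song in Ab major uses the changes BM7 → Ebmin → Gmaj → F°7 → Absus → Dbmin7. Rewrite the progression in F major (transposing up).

Ab major up to F major is a major sixth; each chord root moves by that interval while the quality stays the same.
BM7: root B up a major sixth → G#, giving G#M7.
Ebmin: root Eb up a major sixth → C, giving Cmin.
Gmaj: root G up a major sixth → E, giving Emaj.
F°7: root F up a major sixth → D, giving D°7.
Absus: root Ab up a major sixth → F, giving Fsus.
Dbmin7: root Db up a major sixth → Bb, giving Bbmin7.

G#M7 Cmin Emaj D°7 Fsus Bbmin7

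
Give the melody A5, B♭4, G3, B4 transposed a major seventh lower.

Bb4 Cb4 Ab2 C4

A5 becomes Bb4
Bb4 becomes Cb4
G3 becomes Ab2
B4 becomes C4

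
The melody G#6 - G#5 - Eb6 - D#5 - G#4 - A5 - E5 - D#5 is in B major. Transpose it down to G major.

B major to G major down is a major third, so every note moves down by that interval.
G#6 to E6
G#5 to E5
Eb6 to Cb6
D#5 to B4
G#4 to E4
A5 to F5
E5 to C5
D#5 to B4

E6 E5 Cb6 B4 E4 F5 C5 B4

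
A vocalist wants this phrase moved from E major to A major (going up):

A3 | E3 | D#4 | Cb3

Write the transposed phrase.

E major to A major up is a perfect fourth, so every note moves up by that interval.
A3 → D4
E3 → A3
D#4 → G#4
Cb3 → Fb3

D4 A3 G#4 Fb3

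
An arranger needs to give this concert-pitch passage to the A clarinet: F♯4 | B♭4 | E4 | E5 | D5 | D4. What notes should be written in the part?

A4 Db5 G4 G5 F5 F4

Written C4 sounds as A3 on the A clarinet, so concert pitches are written a minor third up.
F#4 gives A4
Bb4 gives Db5
E4 gives G4
E5 gives G5
D5 gives F5
D4 gives F4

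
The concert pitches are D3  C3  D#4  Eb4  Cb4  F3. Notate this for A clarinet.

F3 Eb3 F#4 Gb4 Ebb4 Ab3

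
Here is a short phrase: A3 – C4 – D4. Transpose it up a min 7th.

G4 Bb4 C5

A3 up a minor seventh is G4.
C4 up a minor seventh is Bb4.
D4: a seventh up reaches C, and 10 semitones makes it C5.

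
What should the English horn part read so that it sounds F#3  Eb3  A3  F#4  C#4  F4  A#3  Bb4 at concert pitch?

C#4 Bb3 E4 C#5 G#4 C5 E#4 F5

The English horn sounds a perfect fifth below written, so the written part must be a perfect fifth above concert — transpose each note up.
F#3 becomes C#4
Eb3 becomes Bb3
A3 becomes E4
F#4 becomes C#5
C#4 becomes G#4
F4 becomes C5
A#3 becomes E#4
Bb4 becomes F5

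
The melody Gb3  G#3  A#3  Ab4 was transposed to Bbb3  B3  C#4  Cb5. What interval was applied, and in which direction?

up a minor third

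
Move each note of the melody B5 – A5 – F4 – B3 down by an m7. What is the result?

C#5 B4 G3 C#3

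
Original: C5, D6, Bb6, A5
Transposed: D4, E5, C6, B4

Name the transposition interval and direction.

From C5 to D4 is 7 letter names — a seventh of some quality.
D4 to C5 is 10 semitones, which makes it a minor seventh; the second version is lower, so the direction is down.
Checking another pair — A5 → B4 — gives the same interval.

down a minor seventh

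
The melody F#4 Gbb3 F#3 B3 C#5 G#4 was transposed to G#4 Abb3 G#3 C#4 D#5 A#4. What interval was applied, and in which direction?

Take the first pair: F#4 → G#4. F to G spans 2 letter names, so the interval is some kind of second.
F#4 to G#4 is 2 semitones, which makes it a major second; the second version is higher, so the direction is up.
Checking another pair — G#4 → A#4 — gives the same interval.

up a major second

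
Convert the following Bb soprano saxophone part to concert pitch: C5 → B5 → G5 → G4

The Bb soprano saxophone sounds a major second below written, so transpose each written note down a major second.
C5 to Bb4
B5 to A5
G5 to F5
G4 to F4

Bb4 A5 F5 F4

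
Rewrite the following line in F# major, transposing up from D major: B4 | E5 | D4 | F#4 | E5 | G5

D major to F# major up is a major third, so every note moves up by that interval.
B4 → D#5
E5 → G#5
D4 → F#4
F#4 → A#4
E5 → G#5
G5 → B5

D#5 G#5 F#4 A#4 G#5 B5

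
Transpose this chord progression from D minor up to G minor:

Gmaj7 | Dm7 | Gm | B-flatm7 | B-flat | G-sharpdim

Cmaj7 Gm7 Cm Ebm7 Eb C#dim

D minor up to G minor is a perfect fourth; each chord root moves by that interval while the quality stays the same.
Gmaj7: root G up a perfect fourth → C, giving Cmaj7.
Dm7: root D up a perfect fourth → G, giving Gm7.
Gm: root G up a perfect fourth → C, giving Cm.
B-flatm7: root B-flat up a perfect fourth → Eb, giving Ebm7.
B-flat: root B-flat up a perfect fourth → Eb, giving Eb.
G-sharpdim: root G-sharp up a perfect fourth → C#, giving C#dim.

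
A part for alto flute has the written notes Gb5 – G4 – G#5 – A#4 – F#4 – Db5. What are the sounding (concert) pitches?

The alto flute sounds a perfect fourth below written, so transpose each written note down a perfect fourth.
Gb5 becomes Db5
G4 becomes D4
G#5 becomes D#5
A#4 becomes E#4
F#4 becomes C#4
Db5 becomes Ab4

Db5 D4 D#5 E#4 C#4 Ab4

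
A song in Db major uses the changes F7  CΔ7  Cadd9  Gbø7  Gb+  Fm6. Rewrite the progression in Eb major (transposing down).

G7 DΔ7 Dadd9 Abø7 Ab+ Gm6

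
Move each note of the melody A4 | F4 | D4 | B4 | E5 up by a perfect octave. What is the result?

A4 to A5
F4 to F5
D4 to D5
B4 to B5
E5 to E6

A5 F5 D5 B5 E6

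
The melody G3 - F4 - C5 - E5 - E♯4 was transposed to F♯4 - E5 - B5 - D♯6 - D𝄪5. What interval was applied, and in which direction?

up a major seventh

Take the first pair: G3 → F#4. G to F spans 7 letter names, so the interval is some kind of seventh.
G3 to F#4 is 11 semitones, which makes it a major seventh; the second version is higher, so the direction is up.
Checking another pair — E#4 → D##5 — gives the same interval.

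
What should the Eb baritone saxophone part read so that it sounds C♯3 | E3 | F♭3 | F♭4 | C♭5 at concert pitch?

Written C4 sounds as Eb2 on the Eb baritone saxophone, so concert pitches are written a major thirteenth up.
C#3 -> A#4
E3 -> C#5
Fb3 -> Db5
Fb4 -> Db6
Cb5 -> Ab6

A#4 C#5 Db5 Db6 Ab6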